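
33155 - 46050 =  - 12895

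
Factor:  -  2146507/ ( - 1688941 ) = 11^1 * 79^( - 1 )*21379^( - 1 )*195137^1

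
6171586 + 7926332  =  14097918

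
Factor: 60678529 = 3547^1*17107^1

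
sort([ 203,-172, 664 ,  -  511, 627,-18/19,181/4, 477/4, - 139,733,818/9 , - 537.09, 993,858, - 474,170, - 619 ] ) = [ - 619,-537.09,- 511, - 474,-172, - 139  , - 18/19,181/4,818/9 , 477/4,170,  203,627, 664,733 , 858,993] 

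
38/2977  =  38/2977  =  0.01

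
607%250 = 107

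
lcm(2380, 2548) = 216580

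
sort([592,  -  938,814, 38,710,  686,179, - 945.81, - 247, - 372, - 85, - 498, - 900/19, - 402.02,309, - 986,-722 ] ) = [ - 986, - 945.81 ,-938, - 722, - 498, - 402.02,  -  372 , - 247,- 85, - 900/19,38, 179,309, 592,686,710,814 ] 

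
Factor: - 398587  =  - 7^1*56941^1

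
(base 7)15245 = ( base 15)13d2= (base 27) 5m8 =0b1000010010111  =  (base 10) 4247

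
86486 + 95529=182015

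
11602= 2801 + 8801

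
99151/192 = 99151/192=516.41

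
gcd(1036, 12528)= 4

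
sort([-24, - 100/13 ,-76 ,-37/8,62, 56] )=[ - 76 , - 24 , - 100/13,-37/8, 56,62 ]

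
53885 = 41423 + 12462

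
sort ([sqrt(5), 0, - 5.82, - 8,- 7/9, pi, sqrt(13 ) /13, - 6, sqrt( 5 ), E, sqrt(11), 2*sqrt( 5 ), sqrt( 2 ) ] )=[-8, - 6, - 5.82,-7/9,0,sqrt(13 )/13, sqrt (2 ),sqrt(5), sqrt ( 5 ),  E, pi, sqrt( 11) , 2*sqrt(5)]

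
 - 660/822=-110/137= - 0.80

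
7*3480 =24360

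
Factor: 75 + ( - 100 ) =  - 5^2 = - 25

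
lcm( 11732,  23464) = 23464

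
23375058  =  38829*602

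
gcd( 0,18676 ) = 18676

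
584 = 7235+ - 6651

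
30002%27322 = 2680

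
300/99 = 3 + 1/33 = 3.03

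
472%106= 48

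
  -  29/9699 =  - 29/9699 = - 0.00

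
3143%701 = 339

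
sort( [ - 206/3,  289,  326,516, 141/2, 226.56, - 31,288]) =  [ - 206/3 , - 31,141/2, 226.56,288,289, 326,516] 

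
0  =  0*10361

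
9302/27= 344 + 14/27 = 344.52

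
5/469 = 5/469  =  0.01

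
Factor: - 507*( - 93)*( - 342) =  - 16125642 = - 2^1*3^4*13^2*19^1*31^1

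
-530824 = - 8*66353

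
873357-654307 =219050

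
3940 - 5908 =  - 1968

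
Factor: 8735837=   11^2 * 23^1*43^1*73^1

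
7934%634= 326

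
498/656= 249/328 = 0.76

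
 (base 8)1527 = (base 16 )357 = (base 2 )1101010111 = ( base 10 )855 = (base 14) 451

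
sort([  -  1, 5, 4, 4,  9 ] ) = [-1, 4, 4  ,  5, 9 ] 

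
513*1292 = 662796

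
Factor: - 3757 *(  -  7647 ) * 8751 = 3^2 * 13^1*17^2 * 2549^1*2917^1 = 251414296029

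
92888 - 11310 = 81578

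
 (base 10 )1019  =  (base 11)847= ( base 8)1773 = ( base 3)1101202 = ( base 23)1L7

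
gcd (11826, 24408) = 54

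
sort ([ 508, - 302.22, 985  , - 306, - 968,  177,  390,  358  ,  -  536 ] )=[ -968,  -  536,  -  306,-302.22,177,358,390, 508, 985]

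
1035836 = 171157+864679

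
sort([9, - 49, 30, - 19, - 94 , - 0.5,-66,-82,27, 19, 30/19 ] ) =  [ - 94, - 82, - 66, - 49, - 19, - 0.5, 30/19, 9,19, 27,30 ]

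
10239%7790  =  2449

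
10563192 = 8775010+1788182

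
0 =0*1820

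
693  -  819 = -126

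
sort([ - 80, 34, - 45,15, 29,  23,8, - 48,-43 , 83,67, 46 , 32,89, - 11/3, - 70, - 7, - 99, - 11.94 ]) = [ - 99, - 80,- 70,-48, - 45, - 43, - 11.94, - 7,  -  11/3, 8, 15, 23, 29,32, 34,  46,67,83,89] 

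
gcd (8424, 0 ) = 8424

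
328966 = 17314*19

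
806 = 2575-1769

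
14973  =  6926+8047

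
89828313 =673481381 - 583653068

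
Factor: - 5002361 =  - 7^2*13^1*7853^1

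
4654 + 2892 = 7546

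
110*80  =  8800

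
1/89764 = 1/89764 = 0.00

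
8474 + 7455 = 15929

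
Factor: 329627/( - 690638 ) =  - 2^ ( - 1)*13^(  -  1)*101^( - 1 )*263^(- 1 )*329627^1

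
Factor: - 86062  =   - 2^1*37^1*1163^1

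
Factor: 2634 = 2^1*3^1*439^1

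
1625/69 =23 + 38/69 = 23.55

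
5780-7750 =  - 1970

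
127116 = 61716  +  65400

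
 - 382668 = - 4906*78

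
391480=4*97870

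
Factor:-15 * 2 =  - 2^1*3^1*5^1 = - 30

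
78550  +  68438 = 146988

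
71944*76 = 5467744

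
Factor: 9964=2^2*47^1 *53^1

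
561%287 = 274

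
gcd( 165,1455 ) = 15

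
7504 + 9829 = 17333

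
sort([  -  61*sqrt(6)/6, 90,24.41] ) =[ -61 * sqrt( 6)/6,24.41,90 ]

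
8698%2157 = 70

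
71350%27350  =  16650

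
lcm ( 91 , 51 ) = 4641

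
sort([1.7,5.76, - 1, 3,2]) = [- 1,1.7, 2,3,5.76 ] 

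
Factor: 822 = 2^1*3^1*137^1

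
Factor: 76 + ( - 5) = 71^1 = 71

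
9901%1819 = 806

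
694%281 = 132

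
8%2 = 0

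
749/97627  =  749/97627 = 0.01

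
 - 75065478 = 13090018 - 88155496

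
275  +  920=1195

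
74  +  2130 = 2204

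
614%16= 6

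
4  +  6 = 10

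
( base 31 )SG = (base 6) 4032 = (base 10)884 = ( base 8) 1564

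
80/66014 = 40/33007 = 0.00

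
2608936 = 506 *5156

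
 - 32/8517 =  - 32/8517 =-  0.00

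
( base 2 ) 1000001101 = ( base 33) fu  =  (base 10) 525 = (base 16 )20d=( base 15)250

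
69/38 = 1 + 31/38  =  1.82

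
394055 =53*7435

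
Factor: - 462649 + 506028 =7^1*6197^1 =43379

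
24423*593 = 14482839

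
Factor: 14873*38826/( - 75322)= - 288729549/37661= - 3^3*13^( - 1 ) * 107^1*139^1*719^1*2897^(-1 ) 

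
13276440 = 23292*570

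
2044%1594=450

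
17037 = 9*1893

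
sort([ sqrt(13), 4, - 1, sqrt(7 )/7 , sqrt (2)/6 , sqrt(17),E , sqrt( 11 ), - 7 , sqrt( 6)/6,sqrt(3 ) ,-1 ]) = [-7, - 1, - 1,sqrt (2) /6,sqrt( 7) /7, sqrt(6) /6,sqrt( 3) , E,sqrt (11 ), sqrt ( 13), 4 , sqrt( 17)] 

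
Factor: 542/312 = 2^ ( - 2 )*3^( - 1) * 13^( - 1 )*271^1=271/156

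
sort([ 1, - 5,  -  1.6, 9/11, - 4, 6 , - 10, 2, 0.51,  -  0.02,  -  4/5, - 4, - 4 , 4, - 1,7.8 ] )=[ - 10,-5 , - 4, - 4, -4,- 1.6, - 1, - 4/5,-0.02, 0.51, 9/11, 1,2,4, 6,7.8 ] 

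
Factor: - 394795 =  - 5^1*23^1*3433^1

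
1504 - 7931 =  - 6427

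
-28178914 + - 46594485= -74773399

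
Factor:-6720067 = - 193^1*34819^1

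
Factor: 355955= 5^1*71191^1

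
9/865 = 9/865 = 0.01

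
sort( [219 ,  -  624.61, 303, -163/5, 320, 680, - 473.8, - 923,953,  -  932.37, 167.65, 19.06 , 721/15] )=[  -  932.37, - 923,- 624.61, -473.8,-163/5,  19.06,721/15, 167.65, 219, 303, 320 , 680,953]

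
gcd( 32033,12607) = 1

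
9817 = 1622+8195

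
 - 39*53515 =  - 2087085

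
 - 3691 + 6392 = 2701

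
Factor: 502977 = 3^1*389^1*431^1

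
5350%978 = 460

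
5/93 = 5/93 = 0.05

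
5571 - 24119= - 18548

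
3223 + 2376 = 5599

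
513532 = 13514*38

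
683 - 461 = 222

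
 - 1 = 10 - 11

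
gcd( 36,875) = 1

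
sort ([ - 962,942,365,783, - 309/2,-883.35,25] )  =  [ - 962,  -  883.35 ,  -  309/2,  25, 365 , 783,942]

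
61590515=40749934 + 20840581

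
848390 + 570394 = 1418784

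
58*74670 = 4330860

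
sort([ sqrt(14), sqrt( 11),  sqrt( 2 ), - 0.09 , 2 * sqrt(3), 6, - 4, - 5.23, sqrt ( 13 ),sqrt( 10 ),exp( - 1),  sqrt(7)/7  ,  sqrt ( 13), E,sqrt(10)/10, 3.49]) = [-5.23 ,- 4,-0.09,sqrt(10) /10, exp( - 1 ), sqrt(7)/7, sqrt(2 ),E, sqrt(10), sqrt( 11) , 2 * sqrt( 3), 3.49, sqrt(13),sqrt( 13), sqrt(14), 6 ]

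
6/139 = 6/139 = 0.04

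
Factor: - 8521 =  - 8521^1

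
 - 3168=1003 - 4171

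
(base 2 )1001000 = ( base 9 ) 80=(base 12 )60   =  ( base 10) 72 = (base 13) 57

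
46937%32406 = 14531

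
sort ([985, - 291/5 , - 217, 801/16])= [  -  217, - 291/5,801/16, 985]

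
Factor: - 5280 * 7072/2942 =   -  18670080/1471 = - 2^9*3^1*5^1*11^1*13^1 *17^1* 1471^( - 1 ) 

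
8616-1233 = 7383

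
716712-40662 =676050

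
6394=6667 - 273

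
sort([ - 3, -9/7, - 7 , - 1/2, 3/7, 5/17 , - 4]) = [-7, - 4, - 3, - 9/7, - 1/2 , 5/17,3/7]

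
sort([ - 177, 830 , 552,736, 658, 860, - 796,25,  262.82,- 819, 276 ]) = [ - 819, - 796, - 177, 25, 262.82,276, 552, 658,736, 830, 860 ]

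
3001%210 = 61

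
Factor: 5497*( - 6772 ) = - 37225684 = -2^2*23^1*239^1*1693^1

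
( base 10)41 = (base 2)101001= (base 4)221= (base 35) 16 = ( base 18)25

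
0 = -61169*0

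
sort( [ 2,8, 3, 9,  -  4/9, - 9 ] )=[ - 9,  -  4/9,2, 3,8,9 ] 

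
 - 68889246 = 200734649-269623895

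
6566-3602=2964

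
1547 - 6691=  - 5144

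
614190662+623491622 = 1237682284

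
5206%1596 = 418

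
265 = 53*5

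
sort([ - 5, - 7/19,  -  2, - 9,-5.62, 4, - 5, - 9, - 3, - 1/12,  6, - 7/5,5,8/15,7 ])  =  [ - 9 , - 9, - 5.62 , - 5, - 5, - 3, - 2, - 7/5, - 7/19, - 1/12,8/15 , 4, 5, 6, 7]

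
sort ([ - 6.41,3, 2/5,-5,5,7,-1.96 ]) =[ - 6.41, - 5, - 1.96, 2/5, 3,5, 7 ]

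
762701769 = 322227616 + 440474153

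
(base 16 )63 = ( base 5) 344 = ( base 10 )99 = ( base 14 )71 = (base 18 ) 59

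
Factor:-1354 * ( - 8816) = 11936864 = 2^5*19^1*29^1*677^1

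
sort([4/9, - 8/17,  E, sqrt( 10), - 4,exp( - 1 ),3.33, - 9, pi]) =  [ - 9 , - 4, - 8/17,exp( - 1 ), 4/9,E, pi,sqrt( 10), 3.33]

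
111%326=111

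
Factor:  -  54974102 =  - 2^1*353^1*77867^1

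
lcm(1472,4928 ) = 113344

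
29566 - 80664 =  -51098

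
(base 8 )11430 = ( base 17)GF9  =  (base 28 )66G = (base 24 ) 8bg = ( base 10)4888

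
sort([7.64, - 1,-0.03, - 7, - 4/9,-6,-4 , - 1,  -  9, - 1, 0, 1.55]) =[-9, - 7, - 6, - 4, - 1, - 1,-1 , - 4/9, - 0.03,0,1.55, 7.64]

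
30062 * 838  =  25191956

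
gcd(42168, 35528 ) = 8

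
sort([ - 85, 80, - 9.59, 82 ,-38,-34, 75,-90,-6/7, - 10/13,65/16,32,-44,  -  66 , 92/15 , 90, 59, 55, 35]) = [ - 90, - 85, -66,  -  44, - 38, - 34, - 9.59 , - 6/7, - 10/13,65/16,92/15, 32, 35,55,59, 75,80, 82, 90 ] 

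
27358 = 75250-47892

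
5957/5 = 5957/5  =  1191.40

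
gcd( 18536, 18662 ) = 14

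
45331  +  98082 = 143413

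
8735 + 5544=14279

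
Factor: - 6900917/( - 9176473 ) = 53^( - 1 )*173141^ ( - 1 )*6900917^1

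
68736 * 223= 15328128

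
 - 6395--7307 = 912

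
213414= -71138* ( - 3) 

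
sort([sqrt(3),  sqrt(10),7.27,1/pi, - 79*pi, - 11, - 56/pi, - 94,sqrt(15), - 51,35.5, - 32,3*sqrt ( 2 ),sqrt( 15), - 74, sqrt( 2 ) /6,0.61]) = [ - 79*pi, - 94, - 74, - 51,-32, - 56/pi , - 11,  sqrt ( 2)/6 , 1/pi, 0.61,  sqrt(3),sqrt( 10),sqrt( 15 ),sqrt ( 15),  3*sqrt(2), 7.27 , 35.5]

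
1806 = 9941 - 8135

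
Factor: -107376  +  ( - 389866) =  - 2^1*248621^1  =  -497242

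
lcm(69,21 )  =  483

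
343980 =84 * 4095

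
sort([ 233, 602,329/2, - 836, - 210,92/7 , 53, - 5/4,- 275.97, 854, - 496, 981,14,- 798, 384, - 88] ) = [ - 836,-798,- 496, - 275.97, - 210, - 88, - 5/4,92/7,14, 53,329/2,233, 384,602, 854,981]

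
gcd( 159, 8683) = 1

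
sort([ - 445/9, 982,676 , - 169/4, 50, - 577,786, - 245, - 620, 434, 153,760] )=[ - 620, - 577, - 245, - 445/9, - 169/4 , 50, 153, 434,676,760 , 786, 982 ]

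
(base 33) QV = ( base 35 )pe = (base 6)4041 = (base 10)889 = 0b1101111001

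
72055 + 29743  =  101798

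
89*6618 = 589002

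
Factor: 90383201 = 67^1*1349003^1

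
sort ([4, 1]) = [1, 4]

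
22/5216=11/2608 = 0.00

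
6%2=0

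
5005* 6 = 30030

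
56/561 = 56/561= 0.10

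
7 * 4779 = 33453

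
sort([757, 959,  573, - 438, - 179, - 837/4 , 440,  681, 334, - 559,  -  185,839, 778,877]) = [ - 559, - 438, - 837/4, - 185,- 179, 334, 440,573 , 681, 757,778, 839  ,  877 , 959] 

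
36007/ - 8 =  - 36007/8=- 4500.88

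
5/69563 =5/69563 = 0.00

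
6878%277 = 230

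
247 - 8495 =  - 8248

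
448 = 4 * 112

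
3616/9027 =3616/9027 = 0.40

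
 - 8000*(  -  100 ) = 800000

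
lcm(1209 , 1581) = 20553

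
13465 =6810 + 6655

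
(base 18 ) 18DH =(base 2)10000111100011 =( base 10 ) 8675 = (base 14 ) 3239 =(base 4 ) 2013203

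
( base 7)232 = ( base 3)11111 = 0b1111001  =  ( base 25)4L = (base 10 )121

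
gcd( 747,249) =249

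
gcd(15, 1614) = 3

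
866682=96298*9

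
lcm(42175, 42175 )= 42175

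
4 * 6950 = 27800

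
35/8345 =7/1669 = 0.00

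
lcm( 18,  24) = 72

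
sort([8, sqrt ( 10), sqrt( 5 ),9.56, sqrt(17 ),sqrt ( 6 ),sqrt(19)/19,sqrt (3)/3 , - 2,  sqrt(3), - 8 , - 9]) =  [ - 9,  -  8,-2,sqrt(19)/19,sqrt( 3) /3,sqrt(  3 ),sqrt(5), sqrt( 6), sqrt(10),sqrt ( 17),8,  9.56]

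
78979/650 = 78979/650= 121.51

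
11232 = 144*78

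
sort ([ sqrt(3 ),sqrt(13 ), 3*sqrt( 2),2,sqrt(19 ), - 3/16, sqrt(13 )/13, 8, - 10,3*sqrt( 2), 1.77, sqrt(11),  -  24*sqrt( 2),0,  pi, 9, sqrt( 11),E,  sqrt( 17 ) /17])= [ - 24*sqrt(2), - 10, - 3/16,  0, sqrt(17 )/17,sqrt( 13 )/13,  sqrt(3 ),1.77, 2,E,  pi,  sqrt(11), sqrt( 11),  sqrt ( 13), 3*sqrt( 2 ),  3*sqrt(2),sqrt(19),8, 9] 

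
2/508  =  1/254=   0.00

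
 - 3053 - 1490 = - 4543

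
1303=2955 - 1652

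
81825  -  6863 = 74962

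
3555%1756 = 43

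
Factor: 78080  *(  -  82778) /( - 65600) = 2^3*5^(  -  1) *41^ (-1)*61^1*41389^1= 20197832/205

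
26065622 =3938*6619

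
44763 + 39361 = 84124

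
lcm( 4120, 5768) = 28840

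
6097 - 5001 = 1096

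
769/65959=769/65959 =0.01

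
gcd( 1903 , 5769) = 1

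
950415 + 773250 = 1723665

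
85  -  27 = 58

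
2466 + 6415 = 8881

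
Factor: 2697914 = 2^1*1348957^1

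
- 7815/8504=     -  7815/8504=-  0.92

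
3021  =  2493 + 528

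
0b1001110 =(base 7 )141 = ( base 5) 303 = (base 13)60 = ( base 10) 78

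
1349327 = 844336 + 504991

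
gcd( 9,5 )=1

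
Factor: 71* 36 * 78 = 2^3*3^3*13^1 * 71^1 = 199368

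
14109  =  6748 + 7361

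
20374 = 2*10187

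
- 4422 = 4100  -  8522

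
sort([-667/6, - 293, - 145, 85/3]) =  [-293,-145 , - 667/6 , 85/3 ] 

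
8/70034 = 4/35017= 0.00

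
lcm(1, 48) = 48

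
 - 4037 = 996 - 5033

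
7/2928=7/2928 = 0.00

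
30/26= 15/13=1.15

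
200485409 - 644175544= -443690135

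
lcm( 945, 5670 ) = 5670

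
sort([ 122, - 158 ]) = [ - 158,122 ]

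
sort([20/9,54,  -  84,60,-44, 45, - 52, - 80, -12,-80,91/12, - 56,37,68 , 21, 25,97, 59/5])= [ - 84,-80, - 80, - 56,-52, - 44, - 12, 20/9  ,  91/12 , 59/5, 21,25, 37, 45,  54, 60,68, 97 ]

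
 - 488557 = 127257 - 615814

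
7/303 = 7/303 = 0.02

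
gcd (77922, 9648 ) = 18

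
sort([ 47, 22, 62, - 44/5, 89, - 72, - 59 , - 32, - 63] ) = [ - 72, - 63, - 59, - 32, - 44/5 , 22,47, 62, 89]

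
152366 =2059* 74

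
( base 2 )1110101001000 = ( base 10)7496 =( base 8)16510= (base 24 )D08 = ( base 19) 11ea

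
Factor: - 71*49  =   - 3479 = - 7^2*71^1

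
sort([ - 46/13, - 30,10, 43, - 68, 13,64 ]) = [  -  68, - 30, -46/13,10,13,  43,64]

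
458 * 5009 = 2294122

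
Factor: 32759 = 17^1*41^1*47^1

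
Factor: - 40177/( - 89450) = 2^( - 1)*5^( - 2 )*1789^( - 1)*40177^1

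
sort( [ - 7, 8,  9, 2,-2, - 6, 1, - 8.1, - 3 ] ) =[ - 8.1, - 7, - 6,  -  3, - 2,1 , 2, 8, 9] 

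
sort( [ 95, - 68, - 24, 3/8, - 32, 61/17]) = [ - 68 , - 32, - 24, 3/8, 61/17, 95] 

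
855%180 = 135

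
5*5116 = 25580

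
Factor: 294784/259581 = 896/789=2^7 * 3^( - 1)*7^1*263^(-1 )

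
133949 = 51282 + 82667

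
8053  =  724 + 7329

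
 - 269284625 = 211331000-480615625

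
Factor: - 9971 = - 13^2*59^1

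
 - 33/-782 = 33/782 = 0.04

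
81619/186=438+151/186 = 438.81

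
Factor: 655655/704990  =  2^( - 1 )*7^1*17^( - 1)*29^ ( - 1 ) * 131^1 = 917/986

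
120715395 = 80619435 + 40095960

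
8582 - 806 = 7776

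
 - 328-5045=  - 5373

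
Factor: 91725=3^1*5^2* 1223^1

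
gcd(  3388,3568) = 4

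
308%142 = 24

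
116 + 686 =802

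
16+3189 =3205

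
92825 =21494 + 71331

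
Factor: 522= 2^1 * 3^2*29^1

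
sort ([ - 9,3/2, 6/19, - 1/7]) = [ - 9 , - 1/7,  6/19, 3/2]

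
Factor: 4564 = 2^2 * 7^1*163^1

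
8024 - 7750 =274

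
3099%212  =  131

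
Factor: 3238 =2^1*1619^1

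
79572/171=1396/3 = 465.33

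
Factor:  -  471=-3^1*157^1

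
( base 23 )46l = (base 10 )2275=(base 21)537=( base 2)100011100011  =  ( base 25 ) 3g0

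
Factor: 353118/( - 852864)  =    -  2^( - 6 ) * 229^1*257^1*2221^(-1 ) = -58853/142144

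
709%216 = 61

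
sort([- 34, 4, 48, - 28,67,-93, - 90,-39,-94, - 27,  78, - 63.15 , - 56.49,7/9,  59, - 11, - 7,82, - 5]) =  [ - 94, - 93, - 90, - 63.15, - 56.49,- 39 , - 34, - 28, - 27,  -  11, - 7,-5, 7/9, 4,48,59, 67, 78, 82 ] 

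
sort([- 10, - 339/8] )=[ -339/8, - 10] 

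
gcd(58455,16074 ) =9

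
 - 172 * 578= - 99416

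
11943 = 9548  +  2395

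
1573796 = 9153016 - 7579220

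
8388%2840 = 2708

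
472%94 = 2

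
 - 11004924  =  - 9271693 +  - 1733231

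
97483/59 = 97483/59 = 1652.25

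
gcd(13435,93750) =5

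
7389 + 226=7615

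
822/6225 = 274/2075 = 0.13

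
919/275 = 3 + 94/275 = 3.34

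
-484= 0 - 484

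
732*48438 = 35456616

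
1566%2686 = 1566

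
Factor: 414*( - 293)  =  -121302 = -2^1*3^2*23^1 * 293^1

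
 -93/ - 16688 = 93/16688 = 0.01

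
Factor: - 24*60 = - 1440 = -2^5*3^2*5^1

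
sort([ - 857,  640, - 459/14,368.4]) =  [ - 857, - 459/14 , 368.4,  640]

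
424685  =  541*785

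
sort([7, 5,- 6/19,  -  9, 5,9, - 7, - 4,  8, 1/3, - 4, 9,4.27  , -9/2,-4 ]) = [ -9, - 7, - 9/2,-4,- 4,-4, - 6/19, 1/3, 4.27, 5,5, 7,8,9,9] 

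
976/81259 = 976/81259=0.01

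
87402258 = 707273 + 86694985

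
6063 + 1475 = 7538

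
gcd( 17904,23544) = 24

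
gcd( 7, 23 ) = 1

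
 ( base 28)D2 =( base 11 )303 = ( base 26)E2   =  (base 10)366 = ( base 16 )16e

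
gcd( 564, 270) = 6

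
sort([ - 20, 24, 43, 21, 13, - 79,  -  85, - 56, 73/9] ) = [  -  85, - 79,-56,  -  20,73/9,13, 21, 24, 43 ] 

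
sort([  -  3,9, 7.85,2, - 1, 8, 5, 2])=[-3, - 1, 2,2,  5,7.85 , 8, 9 ] 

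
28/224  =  1/8 = 0.12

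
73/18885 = 73/18885 = 0.00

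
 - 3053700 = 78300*(  -  39 )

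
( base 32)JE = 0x26E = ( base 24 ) 11M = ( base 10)622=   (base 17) 22a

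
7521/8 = 7521/8 =940.12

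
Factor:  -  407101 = - 157^1*2593^1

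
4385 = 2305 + 2080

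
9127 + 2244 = 11371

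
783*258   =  202014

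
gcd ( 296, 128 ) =8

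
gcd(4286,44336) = 2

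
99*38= 3762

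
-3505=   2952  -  6457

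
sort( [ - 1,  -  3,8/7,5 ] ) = [ - 3, - 1,8/7,5 ] 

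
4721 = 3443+1278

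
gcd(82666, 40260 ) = 2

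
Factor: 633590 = 2^1*5^1 *17^1*3727^1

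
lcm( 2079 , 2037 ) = 201663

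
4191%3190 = 1001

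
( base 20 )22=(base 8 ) 52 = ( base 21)20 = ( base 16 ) 2a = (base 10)42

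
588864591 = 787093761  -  198229170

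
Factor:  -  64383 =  -3^1*11^1*1951^1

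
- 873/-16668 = 97/1852 = 0.05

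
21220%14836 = 6384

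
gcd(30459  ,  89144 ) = 11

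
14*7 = 98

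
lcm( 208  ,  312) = 624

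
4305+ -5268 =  - 963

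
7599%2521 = 36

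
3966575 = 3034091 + 932484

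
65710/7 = 9387 + 1/7 = 9387.14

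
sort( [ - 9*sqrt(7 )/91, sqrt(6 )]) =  [- 9*sqrt(7)/91, sqrt( 6 ) ] 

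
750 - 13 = 737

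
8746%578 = 76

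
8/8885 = 8/8885 = 0.00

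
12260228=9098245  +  3161983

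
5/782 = 5/782 = 0.01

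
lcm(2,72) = 72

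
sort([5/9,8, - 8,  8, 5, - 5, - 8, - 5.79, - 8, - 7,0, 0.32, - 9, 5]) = [ - 9, - 8,  -  8 , - 8, - 7,-5.79,- 5,0,0.32,5/9,5,  5,8, 8]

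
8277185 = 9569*865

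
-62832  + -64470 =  - 127302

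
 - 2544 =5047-7591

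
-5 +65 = 60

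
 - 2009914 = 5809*( - 346 )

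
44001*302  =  13288302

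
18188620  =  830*21914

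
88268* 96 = 8473728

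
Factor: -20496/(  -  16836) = 2^2*7^1 * 23^(-1 )  =  28/23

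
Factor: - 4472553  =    -  3^1 *317^1 * 4703^1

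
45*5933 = 266985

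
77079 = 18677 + 58402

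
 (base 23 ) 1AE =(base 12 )545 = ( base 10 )773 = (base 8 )1405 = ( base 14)3D3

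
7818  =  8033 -215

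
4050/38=106  +  11/19 = 106.58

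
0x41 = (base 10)65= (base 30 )25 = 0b1000001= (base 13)50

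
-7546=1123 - 8669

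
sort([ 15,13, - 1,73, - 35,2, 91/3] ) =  [-35, - 1,2, 13, 15, 91/3, 73]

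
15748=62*254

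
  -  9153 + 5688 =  - 3465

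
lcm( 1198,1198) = 1198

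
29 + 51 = 80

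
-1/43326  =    -  1/43326 = -  0.00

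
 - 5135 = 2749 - 7884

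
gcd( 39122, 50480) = 1262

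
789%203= 180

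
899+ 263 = 1162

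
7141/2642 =7141/2642   =  2.70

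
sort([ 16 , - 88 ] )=[  -  88,  16] 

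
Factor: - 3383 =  - 17^1*199^1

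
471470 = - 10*( - 47147 ) 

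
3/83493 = 1/27831  =  0.00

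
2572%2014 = 558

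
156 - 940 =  - 784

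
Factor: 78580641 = 3^1*41^1*307^1 *2081^1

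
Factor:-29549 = -13^1*2273^1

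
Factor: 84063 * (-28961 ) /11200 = - 2^( - 6)*3^1* 5^( - 2)*4003^1*28961^1 = -347792649/1600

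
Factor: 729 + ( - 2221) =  - 1492 = - 2^2*373^1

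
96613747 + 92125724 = 188739471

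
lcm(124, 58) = 3596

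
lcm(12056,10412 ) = 229064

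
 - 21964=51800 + -73764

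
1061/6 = 1061/6=176.83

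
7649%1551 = 1445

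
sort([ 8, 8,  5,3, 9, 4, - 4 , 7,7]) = [ - 4, 3, 4,5,  7,7,  8,8,9]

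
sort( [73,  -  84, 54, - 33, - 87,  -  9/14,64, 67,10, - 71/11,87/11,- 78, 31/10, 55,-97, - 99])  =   [ - 99, - 97, - 87,-84, - 78, - 33, - 71/11,- 9/14, 31/10,87/11,10, 54,55,64,  67,73] 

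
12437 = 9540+2897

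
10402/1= 10402 =10402.00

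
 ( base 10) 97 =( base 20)4H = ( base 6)241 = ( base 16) 61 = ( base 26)3J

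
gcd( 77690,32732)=2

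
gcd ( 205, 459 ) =1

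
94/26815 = 94/26815 = 0.00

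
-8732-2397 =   -  11129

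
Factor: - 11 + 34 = 23 = 23^1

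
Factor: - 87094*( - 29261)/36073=2^1*7^1 * 29^1*1009^1*6221^1*36073^( - 1) = 2548457534/36073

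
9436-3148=6288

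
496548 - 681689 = -185141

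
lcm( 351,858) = 7722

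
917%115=112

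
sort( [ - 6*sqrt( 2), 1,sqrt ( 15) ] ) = [-6*sqrt( 2),1,sqrt( 15) ] 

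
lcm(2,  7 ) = 14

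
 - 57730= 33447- 91177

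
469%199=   71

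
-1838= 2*(-919 ) 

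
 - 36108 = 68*( - 531)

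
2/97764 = 1/48882 = 0.00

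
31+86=117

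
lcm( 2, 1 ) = 2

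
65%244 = 65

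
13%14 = 13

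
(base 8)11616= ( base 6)35102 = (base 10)5006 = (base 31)56f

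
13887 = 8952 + 4935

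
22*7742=170324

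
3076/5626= 1538/2813=0.55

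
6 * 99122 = 594732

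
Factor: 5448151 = 563^1 * 9677^1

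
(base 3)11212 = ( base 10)131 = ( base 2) 10000011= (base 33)3W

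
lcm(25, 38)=950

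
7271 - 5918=1353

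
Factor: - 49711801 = -4583^1*10847^1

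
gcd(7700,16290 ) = 10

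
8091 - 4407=3684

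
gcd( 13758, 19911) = 3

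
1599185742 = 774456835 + 824728907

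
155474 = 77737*2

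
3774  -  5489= - 1715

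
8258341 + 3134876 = 11393217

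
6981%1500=981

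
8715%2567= 1014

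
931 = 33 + 898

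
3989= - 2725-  - 6714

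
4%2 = 0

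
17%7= 3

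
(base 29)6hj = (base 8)12666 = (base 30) 658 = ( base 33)53E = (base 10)5558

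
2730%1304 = 122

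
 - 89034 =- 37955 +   -  51079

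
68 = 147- 79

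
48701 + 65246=113947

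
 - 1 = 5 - 6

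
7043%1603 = 631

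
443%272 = 171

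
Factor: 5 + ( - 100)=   -  95=- 5^1*19^1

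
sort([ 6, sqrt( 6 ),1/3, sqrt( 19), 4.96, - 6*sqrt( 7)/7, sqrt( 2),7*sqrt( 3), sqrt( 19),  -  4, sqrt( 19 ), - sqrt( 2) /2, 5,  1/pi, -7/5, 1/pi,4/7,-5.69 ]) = [ - 5.69,-4, - 6*sqrt( 7) /7, - 7/5,- sqrt ( 2 ) /2, 1/pi, 1/pi,1/3, 4/7 , sqrt( 2),sqrt (6) , sqrt( 19), sqrt(19), sqrt( 19 ), 4.96, 5,  6, 7*sqrt( 3) ] 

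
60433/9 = 6714 + 7/9 = 6714.78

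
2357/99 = 23+ 80/99 = 23.81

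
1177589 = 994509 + 183080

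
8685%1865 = 1225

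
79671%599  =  4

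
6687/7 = 955 + 2/7 = 955.29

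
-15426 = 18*( - 857) 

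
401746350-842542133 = - 440795783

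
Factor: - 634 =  - 2^1*317^1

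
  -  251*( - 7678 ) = 1927178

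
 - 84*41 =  - 3444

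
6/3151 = 6/3151 = 0.00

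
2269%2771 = 2269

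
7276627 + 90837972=98114599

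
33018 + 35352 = 68370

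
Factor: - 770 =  - 2^1*5^1*7^1*11^1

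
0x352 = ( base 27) 14D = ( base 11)703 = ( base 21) 1ja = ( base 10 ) 850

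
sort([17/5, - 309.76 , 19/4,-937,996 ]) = [ - 937,-309.76,17/5, 19/4,996 ] 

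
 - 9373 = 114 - 9487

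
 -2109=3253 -5362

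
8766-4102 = 4664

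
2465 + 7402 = 9867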